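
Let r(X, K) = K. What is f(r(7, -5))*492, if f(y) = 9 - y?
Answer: 6888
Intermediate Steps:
f(r(7, -5))*492 = (9 - 1*(-5))*492 = (9 + 5)*492 = 14*492 = 6888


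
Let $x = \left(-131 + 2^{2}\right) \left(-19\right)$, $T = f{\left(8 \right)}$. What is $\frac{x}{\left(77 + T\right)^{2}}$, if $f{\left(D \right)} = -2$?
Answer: $\frac{2413}{5625} \approx 0.42898$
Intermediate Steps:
$T = -2$
$x = 2413$ ($x = \left(-131 + 4\right) \left(-19\right) = \left(-127\right) \left(-19\right) = 2413$)
$\frac{x}{\left(77 + T\right)^{2}} = \frac{2413}{\left(77 - 2\right)^{2}} = \frac{2413}{75^{2}} = \frac{2413}{5625}$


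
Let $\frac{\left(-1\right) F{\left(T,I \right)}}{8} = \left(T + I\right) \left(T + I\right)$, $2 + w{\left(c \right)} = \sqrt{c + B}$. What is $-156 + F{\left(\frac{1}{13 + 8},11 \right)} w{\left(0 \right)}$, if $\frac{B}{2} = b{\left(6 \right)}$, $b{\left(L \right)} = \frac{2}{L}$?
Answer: $\frac{792388}{441} - \frac{430592 \sqrt{6}}{1323} \approx 999.57$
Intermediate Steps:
$B = \frac{2}{3}$ ($B = 2 \cdot \frac{2}{6} = 2 \cdot 2 \cdot \frac{1}{6} = 2 \cdot \frac{1}{3} = \frac{2}{3} \approx 0.66667$)
$w{\left(c \right)} = -2 + \sqrt{\frac{2}{3} + c}$ ($w{\left(c \right)} = -2 + \sqrt{c + \frac{2}{3}} = -2 + \sqrt{\frac{2}{3} + c}$)
$F{\left(T,I \right)} = - 8 \left(I + T\right)^{2}$ ($F{\left(T,I \right)} = - 8 \left(T + I\right) \left(T + I\right) = - 8 \left(I + T\right) \left(I + T\right) = - 8 \left(I + T\right)^{2}$)
$-156 + F{\left(\frac{1}{13 + 8},11 \right)} w{\left(0 \right)} = -156 + - 8 \left(11 + \frac{1}{13 + 8}\right)^{2} \left(-2 + \frac{\sqrt{6 + 9 \cdot 0}}{3}\right) = -156 + - 8 \left(11 + \frac{1}{21}\right)^{2} \left(-2 + \frac{\sqrt{6 + 0}}{3}\right) = -156 + - 8 \left(11 + \frac{1}{21}\right)^{2} \left(-2 + \frac{\sqrt{6}}{3}\right) = -156 + - 8 \left(\frac{232}{21}\right)^{2} \left(-2 + \frac{\sqrt{6}}{3}\right) = -156 + \left(-8\right) \frac{53824}{441} \left(-2 + \frac{\sqrt{6}}{3}\right) = -156 - \frac{430592 \left(-2 + \frac{\sqrt{6}}{3}\right)}{441} = -156 + \left(\frac{861184}{441} - \frac{430592 \sqrt{6}}{1323}\right) = \frac{792388}{441} - \frac{430592 \sqrt{6}}{1323}$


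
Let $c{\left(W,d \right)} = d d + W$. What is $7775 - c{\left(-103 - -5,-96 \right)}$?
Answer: $-1343$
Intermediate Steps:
$c{\left(W,d \right)} = W + d^{2}$ ($c{\left(W,d \right)} = d^{2} + W = W + d^{2}$)
$7775 - c{\left(-103 - -5,-96 \right)} = 7775 - \left(\left(-103 - -5\right) + \left(-96\right)^{2}\right) = 7775 - \left(\left(-103 + 5\right) + 9216\right) = 7775 - \left(-98 + 9216\right) = 7775 - 9118 = -1343$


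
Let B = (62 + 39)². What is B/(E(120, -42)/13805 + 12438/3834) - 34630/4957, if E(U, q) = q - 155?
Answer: 148359711644785/47078086358 ≈ 3151.4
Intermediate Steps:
E(U, q) = -155 + q
B = 10201 (B = 101² = 10201)
B/(E(120, -42)/13805 + 12438/3834) - 34630/4957 = 10201/((-155 - 42)/13805 + 12438/3834) - 34630/4957 = 10201/(-197*1/13805 + 12438*(1/3834)) - 34630*1/4957 = 10201/(-197/13805 + 691/213) - 34630/4957 = 10201/(9497294/2940465) - 34630/4957 = 10201*(2940465/9497294) - 34630/4957 = 29995683465/9497294 - 34630/4957 = 148359711644785/47078086358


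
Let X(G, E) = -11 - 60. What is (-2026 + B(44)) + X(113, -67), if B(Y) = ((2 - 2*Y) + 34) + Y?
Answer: -2105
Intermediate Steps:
X(G, E) = -71
B(Y) = 36 - Y (B(Y) = (36 - 2*Y) + Y = 36 - Y)
(-2026 + B(44)) + X(113, -67) = (-2026 + (36 - 1*44)) - 71 = (-2026 + (36 - 44)) - 71 = (-2026 - 8) - 71 = -2034 - 71 = -2105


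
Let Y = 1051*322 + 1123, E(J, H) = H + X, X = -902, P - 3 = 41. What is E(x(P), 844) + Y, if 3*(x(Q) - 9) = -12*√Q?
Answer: 339487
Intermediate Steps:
P = 44 (P = 3 + 41 = 44)
x(Q) = 9 - 4*√Q (x(Q) = 9 + (-12*√Q)/3 = 9 - 4*√Q)
E(J, H) = -902 + H (E(J, H) = H - 902 = -902 + H)
Y = 339545 (Y = 338422 + 1123 = 339545)
E(x(P), 844) + Y = (-902 + 844) + 339545 = -58 + 339545 = 339487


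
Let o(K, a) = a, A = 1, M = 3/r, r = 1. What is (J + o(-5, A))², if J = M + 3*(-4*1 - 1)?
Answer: 121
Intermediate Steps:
M = 3 (M = 3/1 = 3*1 = 3)
J = -12 (J = 3 + 3*(-4*1 - 1) = 3 + 3*(-4 - 1) = 3 + 3*(-5) = 3 - 15 = -12)
(J + o(-5, A))² = (-12 + 1)² = (-11)² = 121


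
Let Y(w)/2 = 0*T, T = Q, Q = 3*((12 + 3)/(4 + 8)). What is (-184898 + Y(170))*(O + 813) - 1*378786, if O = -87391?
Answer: 16007720258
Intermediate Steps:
Q = 15/4 (Q = 3*(15/12) = 3*(15*(1/12)) = 3*(5/4) = 15/4 ≈ 3.7500)
T = 15/4 ≈ 3.7500
Y(w) = 0 (Y(w) = 2*(0*(15/4)) = 2*0 = 0)
(-184898 + Y(170))*(O + 813) - 1*378786 = (-184898 + 0)*(-87391 + 813) - 1*378786 = -184898*(-86578) - 378786 = 16008099044 - 378786 = 16007720258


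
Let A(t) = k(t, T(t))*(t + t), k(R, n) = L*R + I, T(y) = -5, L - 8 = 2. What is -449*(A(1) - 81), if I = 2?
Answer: 25593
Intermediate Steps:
L = 10 (L = 8 + 2 = 10)
k(R, n) = 2 + 10*R (k(R, n) = 10*R + 2 = 2 + 10*R)
A(t) = 2*t*(2 + 10*t) (A(t) = (2 + 10*t)*(t + t) = (2 + 10*t)*(2*t) = 2*t*(2 + 10*t))
-449*(A(1) - 81) = -449*(4*1*(1 + 5*1) - 81) = -449*(4*1*(1 + 5) - 81) = -449*(4*1*6 - 81) = -449*(24 - 81) = -449*(-57) = 25593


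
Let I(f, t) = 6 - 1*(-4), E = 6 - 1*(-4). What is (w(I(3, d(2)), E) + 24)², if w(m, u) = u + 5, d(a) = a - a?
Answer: 1521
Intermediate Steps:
d(a) = 0
E = 10 (E = 6 + 4 = 10)
I(f, t) = 10 (I(f, t) = 6 + 4 = 10)
w(m, u) = 5 + u
(w(I(3, d(2)), E) + 24)² = ((5 + 10) + 24)² = (15 + 24)² = 39² = 1521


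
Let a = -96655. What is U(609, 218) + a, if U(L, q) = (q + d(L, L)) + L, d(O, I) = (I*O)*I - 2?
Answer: 225770699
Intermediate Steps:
d(O, I) = -2 + O*I**2 (d(O, I) = O*I**2 - 2 = -2 + O*I**2)
U(L, q) = -2 + L + q + L**3 (U(L, q) = (q + (-2 + L*L**2)) + L = (q + (-2 + L**3)) + L = (-2 + q + L**3) + L = -2 + L + q + L**3)
U(609, 218) + a = (-2 + 609 + 218 + 609**3) - 96655 = (-2 + 609 + 218 + 225866529) - 96655 = 225867354 - 96655 = 225770699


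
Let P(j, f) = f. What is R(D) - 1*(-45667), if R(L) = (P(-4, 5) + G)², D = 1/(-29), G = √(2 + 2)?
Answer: 45716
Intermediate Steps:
G = 2 (G = √4 = 2)
D = -1/29 ≈ -0.034483
R(L) = 49 (R(L) = (5 + 2)² = 7² = 49)
R(D) - 1*(-45667) = 49 - 1*(-45667) = 49 + 45667 = 45716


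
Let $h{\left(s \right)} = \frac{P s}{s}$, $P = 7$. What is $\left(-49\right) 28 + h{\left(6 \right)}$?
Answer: $-1365$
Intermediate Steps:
$h{\left(s \right)} = 7$ ($h{\left(s \right)} = \frac{7 s}{s} = 7$)
$\left(-49\right) 28 + h{\left(6 \right)} = \left(-49\right) 28 + 7 = -1372 + 7 = -1365$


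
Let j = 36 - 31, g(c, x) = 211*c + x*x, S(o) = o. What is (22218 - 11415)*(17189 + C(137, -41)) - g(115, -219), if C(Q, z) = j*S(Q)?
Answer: 193020596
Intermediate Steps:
g(c, x) = x² + 211*c (g(c, x) = 211*c + x² = x² + 211*c)
j = 5
C(Q, z) = 5*Q
(22218 - 11415)*(17189 + C(137, -41)) - g(115, -219) = (22218 - 11415)*(17189 + 5*137) - ((-219)² + 211*115) = 10803*(17189 + 685) - (47961 + 24265) = 10803*17874 - 1*72226 = 193092822 - 72226 = 193020596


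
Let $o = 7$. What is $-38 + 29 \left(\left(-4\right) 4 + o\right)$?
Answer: $-299$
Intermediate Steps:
$-38 + 29 \left(\left(-4\right) 4 + o\right) = -38 + 29 \left(\left(-4\right) 4 + 7\right) = -38 + 29 \left(-16 + 7\right) = -38 + 29 \left(-9\right) = -38 - 261 = -299$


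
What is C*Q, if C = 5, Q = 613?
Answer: 3065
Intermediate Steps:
C*Q = 5*613 = 3065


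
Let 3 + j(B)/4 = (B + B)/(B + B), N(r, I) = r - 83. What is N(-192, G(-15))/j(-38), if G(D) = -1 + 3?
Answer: 275/8 ≈ 34.375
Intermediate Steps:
G(D) = 2
N(r, I) = -83 + r
j(B) = -8 (j(B) = -12 + 4*((B + B)/(B + B)) = -12 + 4*((2*B)/((2*B))) = -12 + 4*((2*B)*(1/(2*B))) = -12 + 4*1 = -12 + 4 = -8)
N(-192, G(-15))/j(-38) = (-83 - 192)/(-8) = -275*(-1/8) = 275/8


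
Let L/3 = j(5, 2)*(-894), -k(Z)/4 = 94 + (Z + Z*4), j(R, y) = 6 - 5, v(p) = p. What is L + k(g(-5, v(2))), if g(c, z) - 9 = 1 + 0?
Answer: -3258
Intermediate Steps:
j(R, y) = 1
g(c, z) = 10 (g(c, z) = 9 + (1 + 0) = 9 + 1 = 10)
k(Z) = -376 - 20*Z (k(Z) = -4*(94 + (Z + Z*4)) = -4*(94 + (Z + 4*Z)) = -4*(94 + 5*Z) = -376 - 20*Z)
L = -2682 (L = 3*(1*(-894)) = 3*(-894) = -2682)
L + k(g(-5, v(2))) = -2682 + (-376 - 20*10) = -2682 + (-376 - 200) = -2682 - 576 = -3258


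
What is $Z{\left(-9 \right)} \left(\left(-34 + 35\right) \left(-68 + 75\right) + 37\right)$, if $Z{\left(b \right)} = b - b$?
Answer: $0$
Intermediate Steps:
$Z{\left(b \right)} = 0$
$Z{\left(-9 \right)} \left(\left(-34 + 35\right) \left(-68 + 75\right) + 37\right) = 0 \left(\left(-34 + 35\right) \left(-68 + 75\right) + 37\right) = 0 \left(1 \cdot 7 + 37\right) = 0 \left(7 + 37\right) = 0 \cdot 44 = 0$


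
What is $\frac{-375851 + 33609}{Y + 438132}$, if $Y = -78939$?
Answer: $- \frac{342242}{359193} \approx -0.95281$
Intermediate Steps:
$\frac{-375851 + 33609}{Y + 438132} = \frac{-375851 + 33609}{-78939 + 438132} = - \frac{342242}{359193}$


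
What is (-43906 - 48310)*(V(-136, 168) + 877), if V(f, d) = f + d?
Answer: -83824344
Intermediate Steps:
V(f, d) = d + f
(-43906 - 48310)*(V(-136, 168) + 877) = (-43906 - 48310)*((168 - 136) + 877) = -92216*(32 + 877) = -92216*909 = -83824344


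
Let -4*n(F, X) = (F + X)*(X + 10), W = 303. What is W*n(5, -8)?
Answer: 909/2 ≈ 454.50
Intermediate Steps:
n(F, X) = -(10 + X)*(F + X)/4 (n(F, X) = -(F + X)*(X + 10)/4 = -(F + X)*(10 + X)/4 = -(10 + X)*(F + X)/4)
W*n(5, -8) = 303*(-5/2*5 - 5/2*(-8) - ¼*(-8)² - ¼*5*(-8)) = 303*(-25/2 + 20 - ¼*64 + 10) = 303*(-25/2 + 20 - 16 + 10) = 303*(3/2) = 909/2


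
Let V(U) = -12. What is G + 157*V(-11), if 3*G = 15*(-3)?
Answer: -1899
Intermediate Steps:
G = -15 (G = (15*(-3))/3 = (1/3)*(-45) = -15)
G + 157*V(-11) = -15 + 157*(-12) = -15 - 1884 = -1899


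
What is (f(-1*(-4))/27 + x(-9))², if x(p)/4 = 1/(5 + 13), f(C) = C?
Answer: 100/729 ≈ 0.13717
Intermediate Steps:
x(p) = 2/9 (x(p) = 4/(5 + 13) = 4/18 = 4*(1/18) = 2/9)
(f(-1*(-4))/27 + x(-9))² = (-1*(-4)/27 + 2/9)² = (4*(1/27) + 2/9)² = (4/27 + 2/9)² = (10/27)² = 100/729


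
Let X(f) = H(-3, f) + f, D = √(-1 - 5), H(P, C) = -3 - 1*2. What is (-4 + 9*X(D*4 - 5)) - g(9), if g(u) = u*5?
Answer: -139 + 36*I*√6 ≈ -139.0 + 88.182*I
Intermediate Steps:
H(P, C) = -5 (H(P, C) = -3 - 2 = -5)
D = I*√6 (D = √(-6) = I*√6 ≈ 2.4495*I)
g(u) = 5*u
X(f) = -5 + f
(-4 + 9*X(D*4 - 5)) - g(9) = (-4 + 9*(-5 + ((I*√6)*4 - 5))) - 5*9 = (-4 + 9*(-5 + (4*I*√6 - 5))) - 1*45 = (-4 + 9*(-5 + (-5 + 4*I*√6))) - 45 = (-4 + 9*(-10 + 4*I*√6)) - 45 = (-4 + (-90 + 36*I*√6)) - 45 = (-94 + 36*I*√6) - 45 = -139 + 36*I*√6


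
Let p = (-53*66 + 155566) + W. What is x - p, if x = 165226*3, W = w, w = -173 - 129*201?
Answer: 369712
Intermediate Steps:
w = -26102 (w = -173 - 25929 = -26102)
W = -26102
x = 495678
p = 125966 (p = (-53*66 + 155566) - 26102 = (-3498 + 155566) - 26102 = 152068 - 26102 = 125966)
x - p = 495678 - 1*125966 = 495678 - 125966 = 369712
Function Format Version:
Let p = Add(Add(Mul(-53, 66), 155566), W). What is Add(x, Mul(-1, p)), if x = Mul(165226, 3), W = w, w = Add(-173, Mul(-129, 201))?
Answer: 369712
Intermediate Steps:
w = -26102 (w = Add(-173, -25929) = -26102)
W = -26102
x = 495678
p = 125966 (p = Add(Add(Mul(-53, 66), 155566), -26102) = Add(Add(-3498, 155566), -26102) = Add(152068, -26102) = 125966)
Add(x, Mul(-1, p)) = Add(495678, Mul(-1, 125966)) = Add(495678, -125966) = 369712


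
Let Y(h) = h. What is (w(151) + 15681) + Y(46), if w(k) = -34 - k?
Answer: 15542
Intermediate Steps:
(w(151) + 15681) + Y(46) = ((-34 - 1*151) + 15681) + 46 = ((-34 - 151) + 15681) + 46 = (-185 + 15681) + 46 = 15496 + 46 = 15542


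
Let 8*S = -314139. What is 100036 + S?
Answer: 486149/8 ≈ 60769.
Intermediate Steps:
S = -314139/8 (S = (1/8)*(-314139) = -314139/8 ≈ -39267.)
100036 + S = 100036 - 314139/8 = 486149/8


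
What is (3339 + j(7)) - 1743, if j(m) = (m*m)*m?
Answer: 1939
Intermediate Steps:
j(m) = m**3 (j(m) = m**2*m = m**3)
(3339 + j(7)) - 1743 = (3339 + 7**3) - 1743 = (3339 + 343) - 1743 = 3682 - 1743 = 1939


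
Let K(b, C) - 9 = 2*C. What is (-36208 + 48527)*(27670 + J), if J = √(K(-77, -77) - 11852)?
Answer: 340866730 + 36957*I*√1333 ≈ 3.4087e+8 + 1.3493e+6*I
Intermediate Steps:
K(b, C) = 9 + 2*C
J = 3*I*√1333 (J = √((9 + 2*(-77)) - 11852) = √((9 - 154) - 11852) = √(-145 - 11852) = √(-11997) = 3*I*√1333 ≈ 109.53*I)
(-36208 + 48527)*(27670 + J) = (-36208 + 48527)*(27670 + 3*I*√1333) = 12319*(27670 + 3*I*√1333) = 340866730 + 36957*I*√1333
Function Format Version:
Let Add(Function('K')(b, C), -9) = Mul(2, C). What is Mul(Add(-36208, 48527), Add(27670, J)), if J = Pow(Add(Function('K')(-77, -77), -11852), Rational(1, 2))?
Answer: Add(340866730, Mul(36957, I, Pow(1333, Rational(1, 2)))) ≈ Add(3.4087e+8, Mul(1.3493e+6, I))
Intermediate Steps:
Function('K')(b, C) = Add(9, Mul(2, C))
J = Mul(3, I, Pow(1333, Rational(1, 2))) (J = Pow(Add(Add(9, Mul(2, -77)), -11852), Rational(1, 2)) = Pow(Add(Add(9, -154), -11852), Rational(1, 2)) = Pow(Add(-145, -11852), Rational(1, 2)) = Pow(-11997, Rational(1, 2)) = Mul(3, I, Pow(1333, Rational(1, 2))) ≈ Mul(109.53, I))
Mul(Add(-36208, 48527), Add(27670, J)) = Mul(Add(-36208, 48527), Add(27670, Mul(3, I, Pow(1333, Rational(1, 2))))) = Mul(12319, Add(27670, Mul(3, I, Pow(1333, Rational(1, 2))))) = Add(340866730, Mul(36957, I, Pow(1333, Rational(1, 2))))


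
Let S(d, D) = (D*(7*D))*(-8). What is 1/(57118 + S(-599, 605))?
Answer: -1/20440282 ≈ -4.8923e-8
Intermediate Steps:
S(d, D) = -56*D**2 (S(d, D) = (7*D**2)*(-8) = -56*D**2)
1/(57118 + S(-599, 605)) = 1/(57118 - 56*605**2) = 1/(57118 - 56*366025) = 1/(57118 - 20497400) = 1/(-20440282) = -1/20440282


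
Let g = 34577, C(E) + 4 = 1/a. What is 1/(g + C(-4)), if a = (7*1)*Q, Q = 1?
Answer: 7/242012 ≈ 2.8924e-5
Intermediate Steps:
a = 7 (a = (7*1)*1 = 7*1 = 7)
C(E) = -27/7 (C(E) = -4 + 1/7 = -27/7)
1/(g + C(-4)) = 1/(34577 - 27/7) = 1/(242012/7) = 7/242012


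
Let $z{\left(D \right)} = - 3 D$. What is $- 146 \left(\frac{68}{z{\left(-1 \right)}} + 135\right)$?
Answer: $- \frac{69058}{3} \approx -23019.0$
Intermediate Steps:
$- 146 \left(\frac{68}{z{\left(-1 \right)}} + 135\right) = - 146 \left(\frac{68}{\left(-3\right) \left(-1\right)} + 135\right) = - 146 \left(\frac{68}{3} + 135\right) = \left(-146\right) \frac{473}{3} = - \frac{69058}{3}$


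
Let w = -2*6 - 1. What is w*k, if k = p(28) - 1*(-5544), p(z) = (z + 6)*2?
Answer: -72956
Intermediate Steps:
p(z) = 12 + 2*z (p(z) = (6 + z)*2 = 12 + 2*z)
w = -13 (w = -12 - 1 = -13)
k = 5612 (k = (12 + 2*28) - 1*(-5544) = (12 + 56) + 5544 = 68 + 5544 = 5612)
w*k = -13*5612 = -72956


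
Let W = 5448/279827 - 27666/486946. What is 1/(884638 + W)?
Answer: 68130319171/60270666746389111 ≈ 1.1304e-6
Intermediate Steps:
W = -2544405987/68130319171 (W = 5448*(1/279827) - 27666*1/486946 = 5448/279827 - 13833/243473 = -2544405987/68130319171 ≈ -0.037346)
1/(884638 + W) = 1/(884638 - 2544405987/68130319171) = 1/(60270666746389111/68130319171) = 68130319171/60270666746389111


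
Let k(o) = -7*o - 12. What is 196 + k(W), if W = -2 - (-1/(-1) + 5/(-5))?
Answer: 198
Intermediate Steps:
W = -2 (W = -2 - (-1*(-1) + 5*(-⅕)) = -2 - (1 - 1) = -2 - 1*0 = -2 + 0 = -2)
k(o) = -12 - 7*o
196 + k(W) = 196 + (-12 - 7*(-2)) = 196 + (-12 + 14) = 196 + 2 = 198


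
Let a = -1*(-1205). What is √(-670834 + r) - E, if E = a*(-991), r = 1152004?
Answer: 1194155 + √481170 ≈ 1.1948e+6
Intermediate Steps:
a = 1205
E = -1194155 (E = 1205*(-991) = -1194155)
√(-670834 + r) - E = √(-670834 + 1152004) - 1*(-1194155) = √481170 + 1194155 = 1194155 + √481170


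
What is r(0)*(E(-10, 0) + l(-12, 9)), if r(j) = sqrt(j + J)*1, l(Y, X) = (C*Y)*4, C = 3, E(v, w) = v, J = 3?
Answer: -154*sqrt(3) ≈ -266.74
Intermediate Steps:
l(Y, X) = 12*Y (l(Y, X) = (3*Y)*4 = 12*Y)
r(j) = sqrt(3 + j) (r(j) = sqrt(j + 3)*1 = sqrt(3 + j)*1 = sqrt(3 + j))
r(0)*(E(-10, 0) + l(-12, 9)) = sqrt(3 + 0)*(-10 + 12*(-12)) = sqrt(3)*(-10 - 144) = sqrt(3)*(-154) = -154*sqrt(3)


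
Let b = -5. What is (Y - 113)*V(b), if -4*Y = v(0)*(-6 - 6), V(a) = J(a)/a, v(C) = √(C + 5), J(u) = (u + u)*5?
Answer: -1130 + 30*√5 ≈ -1062.9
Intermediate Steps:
J(u) = 10*u (J(u) = (2*u)*5 = 10*u)
v(C) = √(5 + C)
V(a) = 10 (V(a) = (10*a)/a = 10)
Y = 3*√5 (Y = -√(5 + 0)*(-6 - 6)/4 = -√5*(-12)/4 = -(-3)*√5 = 3*√5 ≈ 6.7082)
(Y - 113)*V(b) = (3*√5 - 113)*10 = (-113 + 3*√5)*10 = -1130 + 30*√5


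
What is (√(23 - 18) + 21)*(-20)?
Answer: -420 - 20*√5 ≈ -464.72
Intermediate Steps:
(√(23 - 18) + 21)*(-20) = (√5 + 21)*(-20) = (21 + √5)*(-20) = -420 - 20*√5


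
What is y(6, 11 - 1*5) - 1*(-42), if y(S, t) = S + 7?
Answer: 55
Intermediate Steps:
y(S, t) = 7 + S
y(6, 11 - 1*5) - 1*(-42) = (7 + 6) - 1*(-42) = 13 + 42 = 55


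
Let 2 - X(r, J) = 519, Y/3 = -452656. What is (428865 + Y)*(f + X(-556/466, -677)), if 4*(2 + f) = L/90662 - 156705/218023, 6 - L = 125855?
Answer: 298741142754789/618904 ≈ 4.8269e+8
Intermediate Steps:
Y = -1357968 (Y = 3*(-452656) = -1357968)
X(r, J) = -517 (X(r, J) = 2 - 1*519 = 2 - 519 = -517)
L = -125849 (L = 6 - 1*125855 = 6 - 125855 = -125849)
f = -1563795/618904 (f = -2 + (-125849/90662 - 156705/218023)/4 = -2 + (-125849*1/90662 - 156705*1/218023)/4 = -2 + (-397/286 - 5055/7033)/4 = -2 + (¼)*(-325987/154726) = -2 - 325987/618904 = -1563795/618904 ≈ -2.5267)
(428865 + Y)*(f + X(-556/466, -677)) = (428865 - 1357968)*(-1563795/618904 - 517) = -929103*(-321537163/618904) = 298741142754789/618904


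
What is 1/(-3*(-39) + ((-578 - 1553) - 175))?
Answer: -1/2189 ≈ -0.00045683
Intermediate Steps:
1/(-3*(-39) + ((-578 - 1553) - 175)) = 1/(117 + (-2131 - 175)) = 1/(117 - 2306) = 1/(-2189) = -1/2189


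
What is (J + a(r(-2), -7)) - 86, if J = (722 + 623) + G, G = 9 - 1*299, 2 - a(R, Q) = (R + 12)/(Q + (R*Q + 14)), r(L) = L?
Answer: 20381/21 ≈ 970.52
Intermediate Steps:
a(R, Q) = 2 - (12 + R)/(14 + Q + Q*R) (a(R, Q) = 2 - (R + 12)/(Q + (R*Q + 14)) = 2 - (12 + R)/(Q + (Q*R + 14)) = 2 - (12 + R)/(Q + (14 + Q*R)) = 2 - (12 + R)/(14 + Q + Q*R))
G = -290 (G = 9 - 299 = -290)
J = 1055 (J = (722 + 623) - 290 = 1345 - 290 = 1055)
(J + a(r(-2), -7)) - 86 = (1055 + (16 - 1*(-2) + 2*(-7) + 2*(-7)*(-2))/(14 - 7 - 7*(-2))) - 86 = (1055 + (16 + 2 - 14 + 28)/(14 - 7 + 14)) - 86 = (1055 + 32/21) - 86 = 22187/21 - 86 = 20381/21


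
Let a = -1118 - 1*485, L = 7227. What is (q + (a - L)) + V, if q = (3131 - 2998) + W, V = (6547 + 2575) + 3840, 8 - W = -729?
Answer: 5002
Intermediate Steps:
W = 737 (W = 8 - 1*(-729) = 8 + 729 = 737)
V = 12962 (V = 9122 + 3840 = 12962)
q = 870 (q = (3131 - 2998) + 737 = 133 + 737 = 870)
a = -1603 (a = -1118 - 485 = -1603)
(q + (a - L)) + V = (870 + (-1603 - 1*7227)) + 12962 = (870 + (-1603 - 7227)) + 12962 = (870 - 8830) + 12962 = -7960 + 12962 = 5002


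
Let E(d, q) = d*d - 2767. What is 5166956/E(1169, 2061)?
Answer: 2583478/681897 ≈ 3.7887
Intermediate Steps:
E(d, q) = -2767 + d² (E(d, q) = d² - 2767 = -2767 + d²)
5166956/E(1169, 2061) = 5166956/(-2767 + 1169²) = 5166956/(-2767 + 1366561) = 5166956/1363794 = 5166956*(1/1363794) = 2583478/681897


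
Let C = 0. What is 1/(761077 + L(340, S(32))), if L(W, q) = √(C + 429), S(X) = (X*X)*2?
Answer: 761077/579238199500 - √429/579238199500 ≈ 1.3139e-6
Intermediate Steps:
S(X) = 2*X² (S(X) = X²*2 = 2*X²)
L(W, q) = √429 (L(W, q) = √(0 + 429) = √429)
1/(761077 + L(340, S(32))) = 1/(761077 + √429)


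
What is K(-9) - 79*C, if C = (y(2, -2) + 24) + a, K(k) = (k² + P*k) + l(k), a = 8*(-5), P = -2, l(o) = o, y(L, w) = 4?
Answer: 1038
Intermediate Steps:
a = -40
K(k) = k² - k (K(k) = (k² - 2*k) + k = k² - k)
C = -12 (C = (4 + 24) - 40 = 28 - 40 = -12)
K(-9) - 79*C = -9*(-1 - 9) - 79*(-12) = -9*(-10) + 948 = 90 + 948 = 1038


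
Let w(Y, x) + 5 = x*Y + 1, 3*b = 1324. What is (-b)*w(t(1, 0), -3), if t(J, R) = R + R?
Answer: 5296/3 ≈ 1765.3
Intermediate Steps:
b = 1324/3 (b = (⅓)*1324 = 1324/3 ≈ 441.33)
t(J, R) = 2*R
w(Y, x) = -4 + Y*x (w(Y, x) = -5 + (x*Y + 1) = -5 + (Y*x + 1) = -5 + (1 + Y*x) = -4 + Y*x)
(-b)*w(t(1, 0), -3) = (-1*1324/3)*(-4 + (2*0)*(-3)) = -1324*(-4 + 0*(-3))/3 = -1324*(-4 + 0)/3 = -1324/3*(-4) = 5296/3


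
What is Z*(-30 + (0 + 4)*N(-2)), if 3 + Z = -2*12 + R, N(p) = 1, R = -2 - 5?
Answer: 884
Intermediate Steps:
R = -7
Z = -34 (Z = -3 + (-2*12 - 7) = -3 + (-24 - 7) = -3 - 31 = -34)
Z*(-30 + (0 + 4)*N(-2)) = -34*(-30 + (0 + 4)*1) = -34*(-30 + 4*1) = -34*(-30 + 4) = -34*(-26) = 884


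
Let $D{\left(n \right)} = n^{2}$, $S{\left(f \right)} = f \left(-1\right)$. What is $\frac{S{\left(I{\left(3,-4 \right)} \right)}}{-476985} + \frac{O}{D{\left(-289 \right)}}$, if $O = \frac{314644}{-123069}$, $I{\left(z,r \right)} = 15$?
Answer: $\frac{273481393}{326857022332251} \approx 8.367 \cdot 10^{-7}$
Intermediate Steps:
$S{\left(f \right)} = - f$
$O = - \frac{314644}{123069}$ ($O = 314644 \left(- \frac{1}{123069}\right) = - \frac{314644}{123069} \approx -2.5566$)
$\frac{S{\left(I{\left(3,-4 \right)} \right)}}{-476985} + \frac{O}{D{\left(-289 \right)}} = \frac{\left(-1\right) 15}{-476985} - \frac{314644}{123069 \left(-289\right)^{2}} = \left(-15\right) \left(- \frac{1}{476985}\right) - \frac{314644}{123069 \cdot 83521} = \frac{1}{31799} - \frac{314644}{10278845949} = \frac{273481393}{326857022332251}$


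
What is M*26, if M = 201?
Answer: 5226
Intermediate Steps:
M*26 = 201*26 = 5226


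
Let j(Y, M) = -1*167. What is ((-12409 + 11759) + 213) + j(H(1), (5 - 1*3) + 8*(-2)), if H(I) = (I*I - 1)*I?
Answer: -604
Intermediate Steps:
H(I) = I*(-1 + I**2) (H(I) = (I**2 - 1)*I = (-1 + I**2)*I = I*(-1 + I**2))
j(Y, M) = -167
((-12409 + 11759) + 213) + j(H(1), (5 - 1*3) + 8*(-2)) = ((-12409 + 11759) + 213) - 167 = (-650 + 213) - 167 = -437 - 167 = -604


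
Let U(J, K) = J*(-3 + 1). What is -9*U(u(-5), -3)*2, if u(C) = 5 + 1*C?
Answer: 0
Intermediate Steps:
u(C) = 5 + C
U(J, K) = -2*J (U(J, K) = J*(-2) = -2*J)
-9*U(u(-5), -3)*2 = -(-18)*(5 - 5)*2 = -(-18)*0*2 = -9*0*2 = 0*2 = 0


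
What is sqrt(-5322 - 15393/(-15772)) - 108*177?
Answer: -19116 + 3*I*sqrt(36767682457)/7886 ≈ -19116.0 + 72.945*I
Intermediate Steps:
sqrt(-5322 - 15393/(-15772)) - 108*177 = sqrt(-5322 - 15393*(-1/15772)) - 1*19116 = sqrt(-5322 + 15393/15772) - 19116 = sqrt(-83923191/15772) - 19116 = 3*I*sqrt(36767682457)/7886 - 19116 = -19116 + 3*I*sqrt(36767682457)/7886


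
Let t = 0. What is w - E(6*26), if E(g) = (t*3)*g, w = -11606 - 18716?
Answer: -30322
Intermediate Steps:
w = -30322
E(g) = 0 (E(g) = (0*3)*g = 0*g = 0)
w - E(6*26) = -30322 - 1*0 = -30322 + 0 = -30322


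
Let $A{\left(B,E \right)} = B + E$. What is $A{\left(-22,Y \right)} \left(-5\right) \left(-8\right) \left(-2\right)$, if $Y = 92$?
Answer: $-5600$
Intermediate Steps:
$A{\left(-22,Y \right)} \left(-5\right) \left(-8\right) \left(-2\right) = \left(-22 + 92\right) \left(-5\right) \left(-8\right) \left(-2\right) = 70 \cdot 40 \left(-2\right) = 70 \left(-80\right) = -5600$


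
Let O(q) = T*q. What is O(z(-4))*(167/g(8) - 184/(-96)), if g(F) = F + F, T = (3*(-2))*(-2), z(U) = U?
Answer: -593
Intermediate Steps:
T = 12 (T = -6*(-2) = 12)
g(F) = 2*F
O(q) = 12*q
O(z(-4))*(167/g(8) - 184/(-96)) = (12*(-4))*(167/((2*8)) - 184/(-96)) = -48*(167/16 - 184*(-1/96)) = -48*(167*(1/16) + 23/12) = -48*(167/16 + 23/12) = -48*593/48 = -593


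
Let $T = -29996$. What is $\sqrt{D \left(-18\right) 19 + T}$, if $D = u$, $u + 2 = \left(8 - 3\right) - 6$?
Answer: $i \sqrt{28970} \approx 170.21 i$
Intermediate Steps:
$u = -3$ ($u = -2 + \left(\left(8 - 3\right) - 6\right) = -2 + \left(5 - 6\right) = -2 - 1 = -3$)
$D = -3$
$\sqrt{D \left(-18\right) 19 + T} = \sqrt{\left(-3\right) \left(-18\right) 19 - 29996} = \sqrt{54 \cdot 19 - 29996} = \sqrt{1026 - 29996} = \sqrt{-28970} = i \sqrt{28970}$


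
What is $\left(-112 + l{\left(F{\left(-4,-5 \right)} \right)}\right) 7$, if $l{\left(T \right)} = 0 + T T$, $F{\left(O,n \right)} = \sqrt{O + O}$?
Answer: $-840$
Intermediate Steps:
$F{\left(O,n \right)} = \sqrt{2} \sqrt{O}$ ($F{\left(O,n \right)} = \sqrt{2 O} = \sqrt{2} \sqrt{O}$)
$l{\left(T \right)} = T^{2}$ ($l{\left(T \right)} = 0 + T^{2} = T^{2}$)
$\left(-112 + l{\left(F{\left(-4,-5 \right)} \right)}\right) 7 = \left(-112 + \left(\sqrt{2} \sqrt{-4}\right)^{2}\right) 7 = \left(-112 + \left(\sqrt{2} \cdot 2 i\right)^{2}\right) 7 = \left(-112 + \left(2 i \sqrt{2}\right)^{2}\right) 7 = \left(-112 - 8\right) 7 = \left(-120\right) 7 = -840$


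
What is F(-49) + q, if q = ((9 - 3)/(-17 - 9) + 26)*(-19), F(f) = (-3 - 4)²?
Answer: -5728/13 ≈ -440.62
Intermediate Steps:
F(f) = 49 (F(f) = (-7)² = 49)
q = -6365/13 (q = (6/(-26) + 26)*(-19) = (6*(-1/26) + 26)*(-19) = (-3/13 + 26)*(-19) = (335/13)*(-19) = -6365/13 ≈ -489.62)
F(-49) + q = 49 - 6365/13 = -5728/13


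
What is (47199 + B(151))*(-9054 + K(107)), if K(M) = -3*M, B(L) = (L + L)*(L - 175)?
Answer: -374540625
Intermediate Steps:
B(L) = 2*L*(-175 + L) (B(L) = (2*L)*(-175 + L) = 2*L*(-175 + L))
(47199 + B(151))*(-9054 + K(107)) = (47199 + 2*151*(-175 + 151))*(-9054 - 3*107) = (47199 + 2*151*(-24))*(-9054 - 321) = (47199 - 7248)*(-9375) = 39951*(-9375) = -374540625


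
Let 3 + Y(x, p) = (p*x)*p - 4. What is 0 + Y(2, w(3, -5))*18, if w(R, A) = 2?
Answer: 18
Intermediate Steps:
Y(x, p) = -7 + x*p² (Y(x, p) = -3 + ((p*x)*p - 4) = -3 + (x*p² - 4) = -3 + (-4 + x*p²) = -7 + x*p²)
0 + Y(2, w(3, -5))*18 = 0 + (-7 + 2*2²)*18 = 0 + (-7 + 2*4)*18 = 0 + (-7 + 8)*18 = 0 + 1*18 = 0 + 18 = 18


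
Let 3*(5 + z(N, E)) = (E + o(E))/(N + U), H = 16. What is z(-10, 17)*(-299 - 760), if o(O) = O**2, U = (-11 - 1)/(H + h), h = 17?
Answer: 298638/19 ≈ 15718.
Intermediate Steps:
U = -4/11 (U = (-11 - 1)/(16 + 17) = -12/33 = -12*1/33 = -4/11 ≈ -0.36364)
z(N, E) = -5 + (E + E**2)/(3*(-4/11 + N)) (z(N, E) = -5 + ((E + E**2)/(N - 4/11))/3 = -5 + ((E + E**2)/(-4/11 + N))/3 = -5 + (E + E**2)/(3*(-4/11 + N)))
z(-10, 17)*(-299 - 760) = ((60 - 165*(-10) + 11*17 + 11*17**2)/(3*(-4 + 11*(-10))))*(-299 - 760) = ((60 + 1650 + 187 + 11*289)/(3*(-4 - 110)))*(-1059) = ((1/3)*(60 + 1650 + 187 + 3179)/(-114))*(-1059) = ((1/3)*(-1/114)*5076)*(-1059) = -282/19*(-1059) = 298638/19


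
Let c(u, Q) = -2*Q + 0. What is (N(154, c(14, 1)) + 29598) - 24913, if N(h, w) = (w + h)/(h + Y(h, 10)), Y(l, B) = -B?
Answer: 84349/18 ≈ 4686.1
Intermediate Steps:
c(u, Q) = -2*Q
N(h, w) = (h + w)/(-10 + h) (N(h, w) = (w + h)/(h - 1*10) = (h + w)/(h - 10) = (h + w)/(-10 + h))
(N(154, c(14, 1)) + 29598) - 24913 = ((154 - 2*1)/(-10 + 154) + 29598) - 24913 = ((154 - 2)/144 + 29598) - 24913 = ((1/144)*152 + 29598) - 24913 = (19/18 + 29598) - 24913 = 532783/18 - 24913 = 84349/18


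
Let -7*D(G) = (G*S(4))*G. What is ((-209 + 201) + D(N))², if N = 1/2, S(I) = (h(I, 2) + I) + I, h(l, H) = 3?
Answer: 55225/784 ≈ 70.440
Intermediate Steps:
S(I) = 3 + 2*I (S(I) = (3 + I) + I = 3 + 2*I)
N = ½ ≈ 0.50000
D(G) = -11*G²/7 (D(G) = -G*(3 + 2*4)*G/7 = -G*(3 + 8)*G/7 = -G*11*G/7 = -11*G*G/7 = -11*G²/7)
((-209 + 201) + D(N))² = ((-209 + 201) - 11*(½)²/7)² = (-8 - 11/7*¼)² = (-8 - 11/28)² = (-235/28)² = 55225/784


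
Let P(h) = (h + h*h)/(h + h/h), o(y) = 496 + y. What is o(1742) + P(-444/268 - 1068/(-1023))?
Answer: 51117587/22847 ≈ 2237.4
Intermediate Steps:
P(h) = (h + h**2)/(1 + h) (P(h) = (h + h**2)/(h + 1) = (h + h**2)/(1 + h))
o(1742) + P(-444/268 - 1068/(-1023)) = (496 + 1742) + (-444/268 - 1068/(-1023)) = 2238 + (-444*1/268 - 1068*(-1/1023)) = 2238 + (-111/67 + 356/341) = 2238 - 13999/22847 = 51117587/22847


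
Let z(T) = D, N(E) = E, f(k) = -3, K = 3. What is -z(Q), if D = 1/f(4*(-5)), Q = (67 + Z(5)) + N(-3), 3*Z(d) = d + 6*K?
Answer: 1/3 ≈ 0.33333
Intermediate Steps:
Z(d) = 6 + d/3 (Z(d) = (d + 6*3)/3 = (d + 18)/3 = (18 + d)/3 = 6 + d/3)
Q = 215/3 (Q = (67 + (6 + (1/3)*5)) - 3 = (67 + (6 + 5/3)) - 3 = (67 + 23/3) - 3 = 224/3 - 3 = 215/3 ≈ 71.667)
D = -1/3 (D = 1/(-3) = -1/3 ≈ -0.33333)
z(T) = -1/3
-z(Q) = -1*(-1/3) = 1/3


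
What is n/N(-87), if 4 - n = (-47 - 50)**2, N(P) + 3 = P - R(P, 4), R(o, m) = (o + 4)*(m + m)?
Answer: -9405/574 ≈ -16.385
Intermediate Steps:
R(o, m) = 2*m*(4 + o) (R(o, m) = (4 + o)*(2*m) = 2*m*(4 + o))
N(P) = -35 - 7*P (N(P) = -3 + (P - 2*4*(4 + P)) = -3 + (P - (32 + 8*P)) = -3 + (P + (-32 - 8*P)) = -3 + (-32 - 7*P) = -35 - 7*P)
n = -9405 (n = 4 - (-47 - 50)**2 = 4 - 1*(-97)**2 = 4 - 1*9409 = 4 - 9409 = -9405)
n/N(-87) = -9405/(-35 - 7*(-87)) = -9405/(-35 + 609) = -9405/574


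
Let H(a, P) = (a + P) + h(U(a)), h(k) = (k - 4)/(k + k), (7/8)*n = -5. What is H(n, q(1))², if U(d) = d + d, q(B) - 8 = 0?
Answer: 687241/78400 ≈ 8.7658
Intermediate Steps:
q(B) = 8 (q(B) = 8 + 0 = 8)
U(d) = 2*d
n = -40/7 (n = (8/7)*(-5) = -40/7 ≈ -5.7143)
h(k) = (-4 + k)/(2*k) (h(k) = (-4 + k)/((2*k)) = (-4 + k)*(1/(2*k)) = (-4 + k)/(2*k))
H(a, P) = P + a + (-4 + 2*a)/(4*a) (H(a, P) = (a + P) + (-4 + 2*a)/(2*((2*a))) = (P + a) + (1/(2*a))*(-4 + 2*a)/2 = (P + a) + (-4 + 2*a)/(4*a) = P + a + (-4 + 2*a)/(4*a))
H(n, q(1))² = (½ + 8 - 40/7 - 1/(-40/7))² = (½ + 8 - 40/7 - 1*(-7/40))² = (½ + 8 - 40/7 + 7/40)² = (829/280)² = 687241/78400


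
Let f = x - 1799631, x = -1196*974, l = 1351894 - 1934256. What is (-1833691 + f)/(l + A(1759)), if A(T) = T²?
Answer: -4798226/2511719 ≈ -1.9103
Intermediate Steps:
l = -582362
x = -1164904
f = -2964535 (f = -1164904 - 1799631 = -2964535)
(-1833691 + f)/(l + A(1759)) = (-1833691 - 2964535)/(-582362 + 1759²) = -4798226/(-582362 + 3094081) = -4798226/2511719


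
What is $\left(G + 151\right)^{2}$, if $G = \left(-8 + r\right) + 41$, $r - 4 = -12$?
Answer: $30976$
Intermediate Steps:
$r = -8$ ($r = 4 - 12 = -8$)
$G = 25$ ($G = \left(-8 - 8\right) + 41 = -16 + 41 = 25$)
$\left(G + 151\right)^{2} = \left(25 + 151\right)^{2} = 176^{2} = 30976$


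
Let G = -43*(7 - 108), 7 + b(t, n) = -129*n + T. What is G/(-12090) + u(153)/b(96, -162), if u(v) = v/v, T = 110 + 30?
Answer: -91325543/254264790 ≈ -0.35917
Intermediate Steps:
T = 140
u(v) = 1
b(t, n) = 133 - 129*n (b(t, n) = -7 + (-129*n + 140) = -7 + (140 - 129*n) = 133 - 129*n)
G = 4343 (G = -43*(-101) = 4343)
G/(-12090) + u(153)/b(96, -162) = 4343/(-12090) + 1/(133 - 129*(-162)) = 4343*(-1/12090) + 1/(133 + 20898) = -4343/12090 + 1/21031 = -91325543/254264790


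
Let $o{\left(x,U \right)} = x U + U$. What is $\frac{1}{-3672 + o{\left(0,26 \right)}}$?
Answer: $- \frac{1}{3646} \approx -0.00027427$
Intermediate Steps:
$o{\left(x,U \right)} = U + U x$ ($o{\left(x,U \right)} = U x + U = U + U x$)
$\frac{1}{-3672 + o{\left(0,26 \right)}} = \frac{1}{-3672 + 26 \left(1 + 0\right)} = \frac{1}{-3672 + 26 \cdot 1} = \frac{1}{-3672 + 26} = \frac{1}{-3646} = - \frac{1}{3646}$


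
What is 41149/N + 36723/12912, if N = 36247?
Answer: 620804823/156007088 ≈ 3.9793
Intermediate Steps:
41149/N + 36723/12912 = 41149/36247 + 36723/12912 = 41149*(1/36247) + 36723*(1/12912) = 41149/36247 + 12241/4304 = 620804823/156007088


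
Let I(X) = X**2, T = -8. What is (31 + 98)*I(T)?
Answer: 8256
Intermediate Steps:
(31 + 98)*I(T) = (31 + 98)*(-8)**2 = 129*64 = 8256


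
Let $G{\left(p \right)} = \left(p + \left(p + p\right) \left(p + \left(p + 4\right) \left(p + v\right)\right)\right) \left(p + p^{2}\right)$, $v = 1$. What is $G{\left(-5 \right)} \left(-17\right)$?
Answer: $-1700$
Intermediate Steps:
$G{\left(p \right)} = \left(p + p^{2}\right) \left(p + 2 p \left(p + \left(1 + p\right) \left(4 + p\right)\right)\right)$ ($G{\left(p \right)} = \left(p + \left(p + p\right) \left(p + \left(p + 4\right) \left(p + 1\right)\right)\right) \left(p + p^{2}\right) = \left(p + 2 p \left(p + \left(4 + p\right) \left(1 + p\right)\right)\right) \left(p + p^{2}\right) = \left(p + 2 p \left(p + \left(1 + p\right) \left(4 + p\right)\right)\right) \left(p + p^{2}\right) = \left(p + p^{2}\right) \left(p + 2 p \left(p + \left(1 + p\right) \left(4 + p\right)\right)\right)$)
$G{\left(-5 \right)} \left(-17\right) = \left(-5\right)^{2} \left(9 + 2 \left(-5\right)^{3} + 14 \left(-5\right)^{2} + 21 \left(-5\right)\right) \left(-17\right) = 25 \left(9 + 2 \left(-125\right) + 14 \cdot 25 - 105\right) \left(-17\right) = 25 \left(9 - 250 + 350 - 105\right) \left(-17\right) = 25 \cdot 4 \left(-17\right) = 100 \left(-17\right) = -1700$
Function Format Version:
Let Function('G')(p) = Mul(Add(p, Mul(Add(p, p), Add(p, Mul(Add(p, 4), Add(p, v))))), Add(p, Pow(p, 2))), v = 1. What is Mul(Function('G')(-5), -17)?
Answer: -1700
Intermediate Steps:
Function('G')(p) = Mul(Add(p, Pow(p, 2)), Add(p, Mul(2, p, Add(p, Mul(Add(1, p), Add(4, p)))))) (Function('G')(p) = Mul(Add(p, Mul(Add(p, p), Add(p, Mul(Add(p, 4), Add(p, 1))))), Add(p, Pow(p, 2))) = Mul(Add(p, Mul(Mul(2, p), Add(p, Mul(Add(4, p), Add(1, p))))), Add(p, Pow(p, 2))) = Mul(Add(p, Mul(Mul(2, p), Add(p, Mul(Add(1, p), Add(4, p))))), Add(p, Pow(p, 2))) = Mul(Add(p, Mul(2, p, Add(p, Mul(Add(1, p), Add(4, p))))), Add(p, Pow(p, 2))) = Mul(Add(p, Pow(p, 2)), Add(p, Mul(2, p, Add(p, Mul(Add(1, p), Add(4, p)))))))
Mul(Function('G')(-5), -17) = Mul(Mul(Pow(-5, 2), Add(9, Mul(2, Pow(-5, 3)), Mul(14, Pow(-5, 2)), Mul(21, -5))), -17) = Mul(Mul(25, Add(9, Mul(2, -125), Mul(14, 25), -105)), -17) = Mul(Mul(25, Add(9, -250, 350, -105)), -17) = Mul(Mul(25, 4), -17) = Mul(100, -17) = -1700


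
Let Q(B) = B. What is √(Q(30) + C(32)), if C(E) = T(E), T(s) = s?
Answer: √62 ≈ 7.8740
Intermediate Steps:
C(E) = E
√(Q(30) + C(32)) = √(30 + 32) = √62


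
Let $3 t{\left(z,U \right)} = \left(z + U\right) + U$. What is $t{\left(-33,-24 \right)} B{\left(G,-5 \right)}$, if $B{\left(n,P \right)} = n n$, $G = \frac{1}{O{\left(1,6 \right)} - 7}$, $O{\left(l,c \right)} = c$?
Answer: $-27$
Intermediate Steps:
$G = -1$ ($G = \frac{1}{6 - 7} = \frac{1}{-1} = -1$)
$B{\left(n,P \right)} = n^{2}$
$t{\left(z,U \right)} = \frac{z}{3} + \frac{2 U}{3}$ ($t{\left(z,U \right)} = \frac{\left(z + U\right) + U}{3} = \frac{\left(U + z\right) + U}{3} = \frac{z + 2 U}{3} = \frac{z}{3} + \frac{2 U}{3}$)
$t{\left(-33,-24 \right)} B{\left(G,-5 \right)} = \left(\frac{1}{3} \left(-33\right) + \frac{2}{3} \left(-24\right)\right) \left(-1\right)^{2} = \left(-11 - 16\right) 1 = \left(-27\right) 1 = -27$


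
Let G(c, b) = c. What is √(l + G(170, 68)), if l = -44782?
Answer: 2*I*√11153 ≈ 211.22*I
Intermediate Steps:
√(l + G(170, 68)) = √(-44782 + 170) = √(-44612) = 2*I*√11153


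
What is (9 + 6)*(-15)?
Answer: -225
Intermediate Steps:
(9 + 6)*(-15) = 15*(-15) = -225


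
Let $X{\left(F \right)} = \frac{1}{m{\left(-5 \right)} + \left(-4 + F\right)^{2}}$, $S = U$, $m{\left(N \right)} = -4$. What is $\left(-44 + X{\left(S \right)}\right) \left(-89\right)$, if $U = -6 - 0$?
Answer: $\frac{375847}{96} \approx 3915.1$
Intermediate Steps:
$U = -6$ ($U = -6 + 0 = -6$)
$S = -6$
$X{\left(F \right)} = \frac{1}{-4 + \left(-4 + F\right)^{2}}$
$\left(-44 + X{\left(S \right)}\right) \left(-89\right) = \left(-44 + \frac{1}{-4 + \left(-4 - 6\right)^{2}}\right) \left(-89\right) = \left(-44 + \frac{1}{-4 + \left(-10\right)^{2}}\right) \left(-89\right) = \left(-44 + \frac{1}{-4 + 100}\right) \left(-89\right) = \left(-44 + \frac{1}{96}\right) \left(-89\right) = \left(- \frac{4223}{96}\right) \left(-89\right) = \frac{375847}{96}$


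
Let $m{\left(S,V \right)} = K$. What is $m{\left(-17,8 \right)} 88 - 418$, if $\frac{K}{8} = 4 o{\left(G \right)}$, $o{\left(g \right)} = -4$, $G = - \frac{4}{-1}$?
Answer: $-11682$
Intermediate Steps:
$G = 4$ ($G = \left(-4\right) \left(-1\right) = 4$)
$K = -128$ ($K = 8 \cdot 4 \left(-4\right) = 8 \left(-16\right) = -128$)
$m{\left(S,V \right)} = -128$
$m{\left(-17,8 \right)} 88 - 418 = \left(-128\right) 88 - 418 = -11264 - 418 = -11682$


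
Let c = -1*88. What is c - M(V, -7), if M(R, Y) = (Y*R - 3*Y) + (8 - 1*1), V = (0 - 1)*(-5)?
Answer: -81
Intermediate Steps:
V = 5 (V = -1*(-5) = 5)
M(R, Y) = 7 - 3*Y + R*Y (M(R, Y) = (R*Y - 3*Y) + (8 - 1) = (-3*Y + R*Y) + 7 = 7 - 3*Y + R*Y)
c = -88
c - M(V, -7) = -88 - (7 - 3*(-7) + 5*(-7)) = -88 - (7 + 21 - 35) = -88 - 1*(-7) = -88 + 7 = -81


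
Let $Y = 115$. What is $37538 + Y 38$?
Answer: $41908$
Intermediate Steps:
$37538 + Y 38 = 37538 + 115 \cdot 38 = 37538 + 4370 = 41908$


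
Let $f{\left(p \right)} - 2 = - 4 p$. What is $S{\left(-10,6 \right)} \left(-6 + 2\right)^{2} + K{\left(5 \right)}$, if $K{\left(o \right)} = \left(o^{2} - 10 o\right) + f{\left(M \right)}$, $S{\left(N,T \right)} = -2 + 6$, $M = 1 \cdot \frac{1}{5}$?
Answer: $\frac{201}{5} \approx 40.2$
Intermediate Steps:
$M = \frac{1}{5}$ ($M = 1 \cdot \frac{1}{5} = \frac{1}{5} \approx 0.2$)
$S{\left(N,T \right)} = 4$
$f{\left(p \right)} = 2 - 4 p$
$K{\left(o \right)} = \frac{6}{5} + o^{2} - 10 o$ ($K{\left(o \right)} = \left(o^{2} - 10 o\right) + \left(2 - \frac{4}{5}\right) = \left(o^{2} - 10 o\right) + \frac{6}{5} = \frac{6}{5} + o^{2} - 10 o$)
$S{\left(-10,6 \right)} \left(-6 + 2\right)^{2} + K{\left(5 \right)} = 4 \left(-6 + 2\right)^{2} + \left(\frac{6}{5} + 5^{2} - 50\right) = 4 \left(-4\right)^{2} + \left(\frac{6}{5} + 25 - 50\right) = 4 \cdot 16 - \frac{119}{5} = 64 - \frac{119}{5} = \frac{201}{5}$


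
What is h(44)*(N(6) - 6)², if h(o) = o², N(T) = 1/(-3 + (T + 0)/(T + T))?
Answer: 1982464/25 ≈ 79299.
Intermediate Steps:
N(T) = -⅖ (N(T) = 1/(-3 + T/((2*T))) = 1/(-3 + T*(1/(2*T))) = 1/(-3 + ½) = 1/(-5/2) = -⅖)
h(44)*(N(6) - 6)² = 44²*(-⅖ - 6)² = 1936*(-32/5)² = 1936*(1024/25) = 1982464/25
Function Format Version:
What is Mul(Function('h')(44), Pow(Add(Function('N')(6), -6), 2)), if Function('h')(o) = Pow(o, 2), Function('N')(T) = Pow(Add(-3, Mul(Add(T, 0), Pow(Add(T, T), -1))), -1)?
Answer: Rational(1982464, 25) ≈ 79299.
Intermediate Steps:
Function('N')(T) = Rational(-2, 5) (Function('N')(T) = Pow(Add(-3, Mul(T, Pow(Mul(2, T), -1))), -1) = Pow(Add(-3, Mul(T, Mul(Rational(1, 2), Pow(T, -1)))), -1) = Pow(Add(-3, Rational(1, 2)), -1) = Pow(Rational(-5, 2), -1) = Rational(-2, 5))
Mul(Function('h')(44), Pow(Add(Function('N')(6), -6), 2)) = Mul(Pow(44, 2), Pow(Add(Rational(-2, 5), -6), 2)) = Mul(1936, Pow(Rational(-32, 5), 2)) = Mul(1936, Rational(1024, 25)) = Rational(1982464, 25)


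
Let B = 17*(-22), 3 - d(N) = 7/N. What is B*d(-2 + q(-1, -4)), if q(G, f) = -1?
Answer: -5984/3 ≈ -1994.7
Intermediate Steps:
d(N) = 3 - 7/N
B = -374
B*d(-2 + q(-1, -4)) = -374*(3 - 7/(-2 - 1)) = -374*(3 - 7/(-3)) = -374*(3 - 7*(-⅓)) = -374*(3 + 7/3) = -374*16/3 = -5984/3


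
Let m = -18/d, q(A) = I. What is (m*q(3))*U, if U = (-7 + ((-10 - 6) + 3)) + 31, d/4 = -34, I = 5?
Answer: 495/68 ≈ 7.2794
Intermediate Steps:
d = -136 (d = 4*(-34) = -136)
q(A) = 5
m = 9/68 (m = -18/(-136) = -18*(-1/136) = 9/68 ≈ 0.13235)
U = 11 (U = (-7 + (-16 + 3)) + 31 = (-7 - 13) + 31 = -20 + 31 = 11)
(m*q(3))*U = ((9/68)*5)*11 = (45/68)*11 = 495/68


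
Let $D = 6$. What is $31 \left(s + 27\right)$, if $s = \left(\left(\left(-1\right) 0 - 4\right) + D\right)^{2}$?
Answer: $961$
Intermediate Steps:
$s = 4$ ($s = \left(\left(\left(-1\right) 0 - 4\right) + 6\right)^{2} = \left(\left(0 - 4\right) + 6\right)^{2} = \left(-4 + 6\right)^{2} = 2^{2} = 4$)
$31 \left(s + 27\right) = 31 \left(4 + 27\right) = 31 \cdot 31 = 961$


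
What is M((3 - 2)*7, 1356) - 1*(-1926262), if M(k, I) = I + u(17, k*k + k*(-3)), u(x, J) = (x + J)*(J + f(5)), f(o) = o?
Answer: 1929103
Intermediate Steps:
u(x, J) = (5 + J)*(J + x) (u(x, J) = (x + J)*(J + 5) = (J + x)*(5 + J) = (5 + J)*(J + x))
M(k, I) = 85 + I + (k² - 3*k)² - 66*k + 22*k² (M(k, I) = I + ((k*k + k*(-3))² + 5*(k*k + k*(-3)) + 5*17 + (k*k + k*(-3))*17) = I + ((k² - 3*k)² + 5*(k² - 3*k) + 85 + (k² - 3*k)*17) = I + ((k² - 3*k)² + (-15*k + 5*k²) + 85 + (-51*k + 17*k²)) = I + (85 + (k² - 3*k)² - 66*k + 22*k²) = 85 + I + (k² - 3*k)² - 66*k + 22*k²)
M((3 - 2)*7, 1356) - 1*(-1926262) = (85 + 1356 + ((3 - 2)*7)²*(-3 + (3 - 2)*7)² + 22*((3 - 2)*7)*(-3 + (3 - 2)*7)) - 1*(-1926262) = (85 + 1356 + (1*7)²*(-3 + 1*7)² + 22*(1*7)*(-3 + 1*7)) + 1926262 = (85 + 1356 + 7²*(-3 + 7)² + 22*7*(-3 + 7)) + 1926262 = (85 + 1356 + 49*4² + 22*7*4) + 1926262 = (85 + 1356 + 49*16 + 616) + 1926262 = (85 + 1356 + 784 + 616) + 1926262 = 2841 + 1926262 = 1929103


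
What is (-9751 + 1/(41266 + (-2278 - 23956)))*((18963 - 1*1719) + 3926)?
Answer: -1551517873135/7516 ≈ -2.0643e+8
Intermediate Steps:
(-9751 + 1/(41266 + (-2278 - 23956)))*((18963 - 1*1719) + 3926) = (-9751 + 1/(41266 - 26234))*((18963 - 1719) + 3926) = (-9751 + 1/15032)*(17244 + 3926) = (-9751 + 1/15032)*21170 = -146577031/15032*21170 = -1551517873135/7516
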